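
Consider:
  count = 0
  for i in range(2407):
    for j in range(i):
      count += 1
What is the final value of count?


For each i, the inner loop runs i times:
  i=0: inner runs 0 times
  i=1: inner runs 1 time
  i=2: inner runs 2 times
  i=3: inner runs 3 times
  i=4: inner runs 4 times
  i=5: inner runs 5 times
  i=6: inner runs 6 times
  i=7: inner runs 7 times
  ...
Total = 0 + 1 + 2 + ... + 2406 = 2407*(2407-1)/2 = 2895621


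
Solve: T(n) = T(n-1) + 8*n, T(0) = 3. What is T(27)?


Expanding the recurrence:
T(27) = T(26) + 8*27
       = T(25) + 8*26 + 8*27
       ...
       = T(0) + 8*(1 + 2 + ... + 27)
       = 3 + 8 * 27*28/2
       = 3 + 8 * 378
       = 3 + 3024 = 3027


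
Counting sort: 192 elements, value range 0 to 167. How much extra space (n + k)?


n = 192 (output array)
k = 168 (count array for 168 distinct values)
Extra space = 192 + 168 = 360


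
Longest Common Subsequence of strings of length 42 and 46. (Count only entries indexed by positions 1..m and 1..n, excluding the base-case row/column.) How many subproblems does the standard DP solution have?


DP table indexed by positions in both strings.
First string: 42 positions
Second string: 46 positions
Total = 42 * 46 = 1932


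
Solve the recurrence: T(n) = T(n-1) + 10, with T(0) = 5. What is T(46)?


Unrolling the recurrence:
T(46) = T(45) + 10
       = T(44) + 10 + 10
       = T(43) + 10*3
       ...
       = T(0) + 10*46
       = 5 + 460 = 465


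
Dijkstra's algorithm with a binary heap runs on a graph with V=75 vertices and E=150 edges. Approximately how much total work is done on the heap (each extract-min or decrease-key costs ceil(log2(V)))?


Dijkstra with a binary heap: each vertex is extracted once, each edge may relax once.
Each heap operation costs O(log V).
V + E = 75 + 150 = 225
ceil(log2(75)) = 7 (since 2^6 = 64 < 75 <= 128 = 2^7)
Total heap work = (V+E) * ceil(log2(V)) = 225 * 7 = 1575


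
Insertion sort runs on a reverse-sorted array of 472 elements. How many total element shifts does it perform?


Sum of shifts = 1 + 2 + 3 + ... + 471
= 472 * 471 / 2
= 222312 / 2
= 111156


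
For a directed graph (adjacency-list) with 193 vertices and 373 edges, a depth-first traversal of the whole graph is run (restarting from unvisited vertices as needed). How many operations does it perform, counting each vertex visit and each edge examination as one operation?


A full DFS traversal visits each vertex once and examines each edge once.
V = 193
E = 373
Sum = 193 + 373 = 566


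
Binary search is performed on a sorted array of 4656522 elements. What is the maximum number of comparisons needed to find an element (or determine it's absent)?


Binary search halves the search space each comparison:
  Step 1: search space = 4656522 -> 2328261
  Step 2: search space = 2328261 -> 1164130
  Step 3: search space = 1164130 -> 582065
  Step 4: search space = 582065 -> 291032
  Step 5: search space = 291032 -> 145516
  Step 6: search space = 145516 -> 72758
  Step 7: search space = 72758 -> 36379
  Step 8: search space = 36379 -> 18189
  Step 9: search space = 18189 -> 9094
  Step 10: search space = 9094 -> 4547
  Step 11: search space = 4547 -> 2273
  Step 12: search space = 2273 -> 1136
  Step 13: search space = 1136 -> 568
  Step 14: search space = 568 -> 284
  Step 15: search space = 284 -> 142
  Step 16: search space = 142 -> 71
  Step 17: search space = 71 -> 35
  Step 18: search space = 35 -> 17
  Step 19: search space = 17 -> 8
  Step 20: search space = 8 -> 4
  Step 21: search space = 4 -> 2
  Step 22: search space = 2 -> 1
  Step 23: search space = 1 (final check)
Maximum comparisons = floor(log2(4656522)) + 1 = 22 + 1 = 23


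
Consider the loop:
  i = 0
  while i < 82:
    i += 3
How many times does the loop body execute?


Starting at i = 0, each iteration adds 3.
Iterations until i >= 82:
  Iteration 1: i = 0 -> i = 3
  Iteration 2: i = 3 -> i = 6
  Iteration 3: i = 6 -> i = 9
  Iteration 4: i = 9 -> i = 12
  Iteration 5: i = 12 -> i = 15
  Iteration 6: i = 15 -> i = 18
  Iteration 7: i = 18 -> i = 21
  Iteration 8: i = 21 -> i = 24
  ... continuing ...
Total iterations = ceil(82/3) = 28


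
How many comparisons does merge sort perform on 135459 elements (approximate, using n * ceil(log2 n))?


Recursion depth: ceil(log2(135459)) = 18
Each recursion level merges n = 135459 elements
Total = 135459 * 18 = 2438262


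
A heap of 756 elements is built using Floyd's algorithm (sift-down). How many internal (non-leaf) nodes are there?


Leaf nodes occupy roughly half the array.
Sift-down is called for each internal node, starting from the last one.
Internal nodes = floor(n/2) = floor(756/2) = 378


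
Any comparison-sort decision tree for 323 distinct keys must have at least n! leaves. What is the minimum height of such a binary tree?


A binary decision tree of height h has at most 2^h leaves and needs at least n! of them, so h >= ceil(log2(n!)).
323! is far too large to multiply out, so use Stirling's series:
  ln(n!) ~ n ln n - n + (1/2) ln(2 pi n) + 1/(12n)  (error below 1/(360 n^3), negligible here)
  ln(323) = 5.7776523
  n ln n = 323 * 5.7776523 = 1866.1817
  (1/2) ln(2 pi * 323) = (1/2) ln(2029.4689) = 3.8078
  1/(12*323) = 0.0003
  ln(323!) ~ 1866.1817 - 323 + 3.8078 + 0.0003 = 1546.9898
Convert to base 2: log2(323!) = 1546.9898 / ln 2 = 1546.9898 / 0.69314718 = 2231.8345
ceil(2231.8345) = 2232


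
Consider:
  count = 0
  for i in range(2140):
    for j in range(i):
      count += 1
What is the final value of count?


For each i, the inner loop runs i times:
  i=0: inner runs 0 times
  i=1: inner runs 1 time
  i=2: inner runs 2 times
  i=3: inner runs 3 times
  i=4: inner runs 4 times
  i=5: inner runs 5 times
  i=6: inner runs 6 times
  i=7: inner runs 7 times
  ...
Total = 0 + 1 + 2 + ... + 2139 = 2140*(2140-1)/2 = 2288730


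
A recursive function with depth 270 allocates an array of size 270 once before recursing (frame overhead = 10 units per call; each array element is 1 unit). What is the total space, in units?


Array allocation: 270 units (allocated once)
Stack frames: 270 deep * 10 per frame = 2700 units
Total = 270 + 2700 = 2970


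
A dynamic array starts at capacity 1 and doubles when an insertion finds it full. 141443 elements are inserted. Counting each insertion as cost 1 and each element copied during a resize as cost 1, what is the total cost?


n = 141443
Insertion costs: 141443
Resizes copy 1, 2, 4, ... up to the largest power of 2 that is <= n-1 = 141442, i.e. 131072.
Copy costs = 1 + 2 + 4 + 8 + 16 + 32 + 64 + 128 + 256 + 512 + 1024 + 2048 + 4096 + 8192 + 16384 + 32768 + 65536 + 131072 = 262143
Total = 141443 + 262143 = 403586


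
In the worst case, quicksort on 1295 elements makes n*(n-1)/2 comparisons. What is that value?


Sum of comparisons per partition:
1294 + 1293 + ... + 1 + 0
= 1295 * (1295 - 1) / 2
= 1295 * 1294 / 2
= 837865


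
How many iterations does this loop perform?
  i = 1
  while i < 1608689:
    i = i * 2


The loop variable doubles each iteration:
i = 1 -> 2 -> 4 -> 8 -> 16 -> 32 -> 64 -> 128 -> 256 -> 512 -> 1024 -> 2048 -> 4096 -> 8192 -> 16384 -> 32768 -> 65536 -> 131072 -> 262144 -> 524288 -> 1048576 -> 2097152 (stop, 2097152 >= 1608689)
Number of doublings = ceil(log2(1608689)) = 21


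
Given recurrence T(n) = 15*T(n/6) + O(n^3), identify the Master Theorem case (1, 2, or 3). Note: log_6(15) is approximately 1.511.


Master Theorem parameters: a=15, b=6, c=3
log_b(a) = 1.511
Compare b^c with a: 6^3 = 216 > 15, so c > log_b(a).
Comparing c=3 vs log_b(a)=1.511:
3 > 1.511 => Case 3
Result: T(n) = O(n^3)
Master Theorem case = 3


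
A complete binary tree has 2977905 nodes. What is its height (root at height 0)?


In a complete binary tree, level k holds nodes 2^k .. 2^(k+1)-1 (1-indexed).
Height = floor(log2(n)) = floor(log2(2977905)) = 21
Check: 2^21 = 2097152 <= 2977905 < 4194304 = 2^22


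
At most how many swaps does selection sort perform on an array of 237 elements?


Each of the 236 passes places one element in its final position.
Pass 1: swap minimum into position 0
Pass 2: swap minimum of remaining into position 1
...
Pass 236: last two elements, one swap
Maximum swaps = 237 - 1 = 236


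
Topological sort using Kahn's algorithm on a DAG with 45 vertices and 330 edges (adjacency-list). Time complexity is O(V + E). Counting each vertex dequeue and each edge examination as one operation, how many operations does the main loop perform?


Kahn's algorithm:
  1. Compute in-degrees: O(V + E)
  2. Process queue: each vertex dequeued once (O(V))
     each edge examined once (O(E))
Total = V + E = 45 + 330 = 375


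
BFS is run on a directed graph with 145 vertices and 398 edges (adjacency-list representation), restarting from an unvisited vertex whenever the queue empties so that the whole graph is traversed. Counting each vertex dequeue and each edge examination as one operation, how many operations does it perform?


A full BFS traversal dequeues each vertex exactly once and examines each directed edge exactly once.
V = 145 (vertex processing cost)
E = 398 (edge examination cost)
Total operations proportional to V + E = 145 + 398 = 543


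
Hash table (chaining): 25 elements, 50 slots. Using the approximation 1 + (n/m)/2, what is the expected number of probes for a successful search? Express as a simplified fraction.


Computing expected probes:
alpha = 25/50
= 1 + alpha/2
= 1 + 25/(2*50)
= (2*50 + 25) / (2*50)
= 125/100 = 5/4


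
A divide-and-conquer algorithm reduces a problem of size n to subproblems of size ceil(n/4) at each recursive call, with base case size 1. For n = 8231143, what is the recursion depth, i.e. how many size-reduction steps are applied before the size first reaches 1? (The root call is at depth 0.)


Each step divides the size by 4 (rounding up); after k steps the size is ceil(n/4^k), which equals 1 exactly when 4^k >= n.
So the depth is the smallest k with 4^k >= 8231143, i.e. ceil(log_4(8231143)).
4^11 = 4194304 < 8231143 <= 16777216 = 4^12
Recursion depth = 12


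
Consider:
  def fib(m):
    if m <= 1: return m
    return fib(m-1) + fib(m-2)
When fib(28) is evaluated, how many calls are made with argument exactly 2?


Let N(m) = number of times fib(m) is called while evaluating fib(28).
N(28) = 1 (the initial call).
N(27) = 1 (only fib(28) calls it).
For 1 <= m <= 26: fib(m) is called by fib(m+1) and fib(m+2), so
  N(m) = N(m+1) + N(m+2).
fib(0) is called only by fib(2), so N(0) = N(2).
Walk down from m=28:
  N(28)=1, N(27)=1, N(26)=2, N(25)=3, N(24)=5, N(23)=8, N(22)=13, N(21)=21, N(20)=34, N(19)=55, N(18)=89, N(17)=144, N(16)=233, N(15)=377, N(14)=610, N(13)=987, N(12)=1597, N(11)=2584, N(10)=4181, N(9)=6765, N(8)=10946, N(7)=17711, N(6)=28657, N(5)=46368, N(4)=75025, N(3)=121393, N(2)=196418
N(2) = 196418


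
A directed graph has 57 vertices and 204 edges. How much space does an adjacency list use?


Adjacency list: one list head per vertex + one entry per edge
Vertex heads: 57
Edge entries: 204
Total = 57 + 204 = 261


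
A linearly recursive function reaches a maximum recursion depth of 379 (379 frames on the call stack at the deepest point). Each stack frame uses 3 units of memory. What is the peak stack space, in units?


Maximum recursion depth = 379 frames
Memory per frame = 3 units
Total stack space = depth * frame_size
= 379 * 3 = 1137


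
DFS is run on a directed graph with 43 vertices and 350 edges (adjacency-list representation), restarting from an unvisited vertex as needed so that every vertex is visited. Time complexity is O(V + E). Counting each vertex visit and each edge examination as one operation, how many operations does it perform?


A full DFS traversal processes each vertex exactly once (push/pop on stack).
Each directed edge is examined once.
V = 43, E = 350
V + E = 393


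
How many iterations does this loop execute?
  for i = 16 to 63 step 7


The loop variable i takes values starting at 16 and increments by 7 each iteration.
Sequence: i = 16, 23, 30, 37, 44, 51, 58
The upper bound 63 is inclusive, so the count is floor((last - first) / step) + 1:
floor((63 - 16) / 7) + 1 = floor(47/7) + 1 = 6 + 1 = 7


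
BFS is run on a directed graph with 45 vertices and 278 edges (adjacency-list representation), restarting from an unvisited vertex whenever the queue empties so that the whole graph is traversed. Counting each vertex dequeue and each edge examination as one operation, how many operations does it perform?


A full BFS traversal dequeues each vertex exactly once and examines each directed edge exactly once.
V = 45 (vertex processing cost)
E = 278 (edge examination cost)
Total operations proportional to V + E = 45 + 278 = 323


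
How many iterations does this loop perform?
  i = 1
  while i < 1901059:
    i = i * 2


The loop variable doubles each iteration:
i = 1 -> 2 -> 4 -> 8 -> 16 -> 32 -> 64 -> 128 -> 256 -> 512 -> 1024 -> 2048 -> 4096 -> 8192 -> 16384 -> 32768 -> 65536 -> 131072 -> 262144 -> 524288 -> 1048576 -> 2097152 (stop, 2097152 >= 1901059)
Number of doublings = ceil(log2(1901059)) = 21


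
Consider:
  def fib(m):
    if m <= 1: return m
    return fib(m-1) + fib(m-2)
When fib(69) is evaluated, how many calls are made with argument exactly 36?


Let N(m) = number of times fib(m) is called while evaluating fib(69).
N(69) = 1 (the initial call).
N(68) = 1 (only fib(69) calls it).
For 1 <= m <= 67: fib(m) is called by fib(m+1) and fib(m+2), so
  N(m) = N(m+1) + N(m+2).
fib(0) is called only by fib(2), so N(0) = N(2).
Walk down from m=69:
  N(69)=1, N(68)=1, N(67)=2, N(66)=3, N(65)=5, N(64)=8, N(63)=13, N(62)=21, N(61)=34, N(60)=55, N(59)=89, N(58)=144, N(57)=233, N(56)=377, N(55)=610, N(54)=987, N(53)=1597, N(52)=2584, N(51)=4181, N(50)=6765, N(49)=10946, N(48)=17711, N(47)=28657, N(46)=46368, N(45)=75025, N(44)=121393, N(43)=196418, N(42)=317811, N(41)=514229, N(40)=832040, N(39)=1346269, N(38)=2178309, N(37)=3524578, N(36)=5702887
N(36) = 5702887


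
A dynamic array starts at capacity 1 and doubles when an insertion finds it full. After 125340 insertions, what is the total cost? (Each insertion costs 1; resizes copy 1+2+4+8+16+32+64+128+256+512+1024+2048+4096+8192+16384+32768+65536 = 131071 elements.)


Insertion cost: 125340 (one per element)
Resizes occur just before inserting elements 2, 3, 5, 9, ...
Elements copied at each resize: 1 + 2 + 4 + 8 + 16 + 32 + 64 + 128 + 256 + 512 + 1024 + 2048 + 4096 + 8192 + 16384 + 32768 + 65536
Sum of copies = 131071 (geometric series: 2^k - 1)
Total = 125340 + 131071 = 256411


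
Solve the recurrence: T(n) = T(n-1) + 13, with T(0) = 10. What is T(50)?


Unrolling the recurrence:
T(50) = T(49) + 13
       = T(48) + 13 + 13
       = T(47) + 13*3
       ...
       = T(0) + 13*50
       = 10 + 650 = 660


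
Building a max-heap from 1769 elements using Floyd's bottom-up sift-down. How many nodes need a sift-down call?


In a heap of 1769 elements (0-indexed array):
  Last element index: 1768
  Parent of last element: floor((1768 - 1) / 2) = 883
  Internal nodes: indices 0 to 883
  Count = floor(1769/2) = 884


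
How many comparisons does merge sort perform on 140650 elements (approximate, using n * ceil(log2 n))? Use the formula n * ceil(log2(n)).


Recursion depth: ceil(log2(140650)) = 18
Each recursion level merges n = 140650 elements
Total = 140650 * 18 = 2531700


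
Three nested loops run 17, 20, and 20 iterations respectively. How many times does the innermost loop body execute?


Loop 1 (outermost): 17 iterations
Loop 2 (middle): 20 iterations per outer
Loop 3 (innermost): 20 iterations per middle
Total = 17 * 20 * 20 = 6800


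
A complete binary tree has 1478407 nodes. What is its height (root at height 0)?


In a complete binary tree, level k holds nodes 2^k .. 2^(k+1)-1 (1-indexed).
Height = floor(log2(n)) = floor(log2(1478407)) = 20
Check: 2^20 = 1048576 <= 1478407 < 2097152 = 2^21


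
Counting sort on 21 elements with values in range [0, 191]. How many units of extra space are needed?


Output array size: 21 (to store sorted result)
Count array size: 192 (one slot per possible value, range 0 to 191)
Total extra space = 21 + 192 = 213


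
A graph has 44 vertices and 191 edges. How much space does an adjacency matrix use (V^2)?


Adjacency matrix: V x V grid of entries
Space = V^2 = 44^2 = 44 * 44 = 1936


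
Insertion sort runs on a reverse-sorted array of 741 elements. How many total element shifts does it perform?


Sum of shifts = 1 + 2 + 3 + ... + 740
= 741 * 740 / 2
= 548340 / 2
= 274170


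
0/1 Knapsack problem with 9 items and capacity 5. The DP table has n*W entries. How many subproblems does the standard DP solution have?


The DP table is indexed by (item, capacity).
Rows: 9 items
Columns: 5 capacity values (1 to W)
Total subproblems = 9 * 5 = 45


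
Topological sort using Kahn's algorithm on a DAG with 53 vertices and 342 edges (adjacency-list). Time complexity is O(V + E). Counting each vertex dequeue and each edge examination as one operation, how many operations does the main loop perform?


Kahn's algorithm:
  1. Compute in-degrees: O(V + E)
  2. Process queue: each vertex dequeued once (O(V))
     each edge examined once (O(E))
Total = V + E = 53 + 342 = 395


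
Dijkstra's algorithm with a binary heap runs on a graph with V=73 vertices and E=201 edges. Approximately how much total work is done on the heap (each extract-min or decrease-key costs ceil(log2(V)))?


Dijkstra with a binary heap: each vertex is extracted once, each edge may relax once.
Each heap operation costs O(log V).
V + E = 73 + 201 = 274
ceil(log2(73)) = 7 (since 2^6 = 64 < 73 <= 128 = 2^7)
Total heap work = (V+E) * ceil(log2(V)) = 274 * 7 = 1918


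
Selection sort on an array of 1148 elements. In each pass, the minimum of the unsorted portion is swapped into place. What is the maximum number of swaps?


Selection sort performs one swap per pass:
  Pass 1: find min in positions 0 to 1147, swap with position 0
  Pass 2: find min in positions 1 to 1147, swap with position 1
  Pass 3: find min in positions 2 to 1147, swap with position 2
  Pass 4: find min in positions 3 to 1147, swap with position 3
  Pass 5: find min in positions 4 to 1147, swap with position 4
  ... (1142 more passes)
Total passes (and swaps) = n - 1 = 1148 - 1 = 1147


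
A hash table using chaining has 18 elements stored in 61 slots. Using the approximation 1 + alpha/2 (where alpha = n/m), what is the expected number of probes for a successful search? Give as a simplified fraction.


Load factor alpha = n/m = 18/61
Expected probes = 1 + alpha/2 = 1 + 18/(2*61)
= 1 + 18/122
= 122/122 + 18/122
= 140/122
Simplify: 70/61


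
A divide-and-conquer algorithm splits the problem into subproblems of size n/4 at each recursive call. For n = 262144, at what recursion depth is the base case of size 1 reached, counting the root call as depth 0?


At each depth, the problem size is divided by 4:
  Depth 0: problem size = 262144
  Depth 1: problem size = 65536
  Depth 2: problem size = 16384
  Depth 3: problem size = 4096
  Depth 4: problem size = 1024
  Depth 5: problem size = 256
  Depth 6: problem size = 64
  Depth 7: problem size = 16
  Depth 8: problem size = 4
  Depth 9: problem size = 1 (base case)
The base case is reached at depth log_4(262144) = 9 (the tree has 10 levels counting depth 0, but the depth asked for is 9).
Recursion depth = 9


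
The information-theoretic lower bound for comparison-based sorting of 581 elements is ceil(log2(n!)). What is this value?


A binary decision tree of height h has at most 2^h leaves and needs at least n! of them, so h >= ceil(log2(n!)).
581! is far too large to multiply out, so use Stirling's series:
  ln(n!) ~ n ln n - n + (1/2) ln(2 pi n) + 1/(12n)  (error below 1/(360 n^3), negligible here)
  ln(581) = 6.3647508
  n ln n = 581 * 6.3647508 = 3697.9202
  (1/2) ln(2 pi * 581) = (1/2) ln(3650.5307) = 4.1013
  1/(12*581) = 0.0001
  ln(581!) ~ 3697.9202 - 581 + 4.1013 + 0.0001 = 3121.0216
Convert to base 2: log2(581!) = 3121.0216 / ln 2 = 3121.0216 / 0.69314718 = 4502.6824
ceil(4502.6824) = 4503


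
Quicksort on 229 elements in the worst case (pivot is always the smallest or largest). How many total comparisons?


In the worst case, each partition step picks the worst pivot:
  Partition 1: 228 comparisons (n-1 elements to compare)
  Partition 2: 227 comparisons
  Partition 3: 226 comparisons
  Partition 4: 225 comparisons
  Partition 5: 224 comparisons
  ...
  Last partition: 0 comparisons
Total = (n-1) + (n-2) + ... + 1 + 0 = n*(n-1)/2
= 229*228/2 = 26106


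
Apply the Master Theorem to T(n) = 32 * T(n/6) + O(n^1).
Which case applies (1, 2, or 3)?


The Master Theorem: T(n) = a*T(n/b) + O(n^c)
  a = 32, b = 6, c = 1
log_b(a) = log_6(32) ~ 1.934
Compare b^c with a: 6^1 = 6 < 32, so c < log_b(a).
Since c < log_b(a), Case 1 applies.
T(n) = O(n^(log_6 32)) ~ O(n^1.934)
Master Theorem case = 1


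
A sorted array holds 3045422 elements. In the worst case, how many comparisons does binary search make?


Halving sequence: 3045422 -> 1522711 -> 761355 -> 380677 -> 190338 -> 95169 -> 47584 -> 23792 -> 11896 -> 5948 -> 2974 -> 1487 -> 743 -> 371 -> 185 -> 92 -> 46 -> 23 -> 11 -> 5 -> 2 -> 1
Number of halvings = 21
Max comparisons = 21 + 1 = 22


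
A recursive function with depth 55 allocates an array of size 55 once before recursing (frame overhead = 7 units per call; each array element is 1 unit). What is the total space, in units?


Array allocation: 55 units (allocated once)
Stack frames: 55 deep * 7 per frame = 385 units
Total = 55 + 385 = 440


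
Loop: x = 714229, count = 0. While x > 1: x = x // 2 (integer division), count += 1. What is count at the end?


The variable x halves each step:
x = 714229 -> 357114 -> 178557 -> 89278 -> 44639 -> 22319 -> 11159 -> 5579 -> 2789 -> 1394 -> 697 -> 348 -> 174 -> 87 -> 43 -> 21 -> 10 -> 5 -> 2 -> 1
Number of halvings = floor(log2(714229)) = 19


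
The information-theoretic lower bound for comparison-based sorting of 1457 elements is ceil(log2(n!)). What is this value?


A binary decision tree of height h has at most 2^h leaves and needs at least n! of them, so h >= ceil(log2(n!)).
1457! is far too large to multiply out, so use Stirling's series:
  ln(n!) ~ n ln n - n + (1/2) ln(2 pi n) + 1/(12n)  (error below 1/(360 n^3), negligible here)
  ln(1457) = 7.2841348
  n ln n = 1457 * 7.2841348 = 10612.9844
  (1/2) ln(2 pi * 1457) = (1/2) ln(9154.6010) = 4.5610
  1/(12*1457) = 0.0001
  ln(1457!) ~ 10612.9844 - 1457 + 4.5610 + 0.0001 = 9160.5455
Convert to base 2: log2(1457!) = 9160.5455 / ln 2 = 9160.5455 / 0.69314718 = 13215.8736
ceil(13215.8736) = 13216


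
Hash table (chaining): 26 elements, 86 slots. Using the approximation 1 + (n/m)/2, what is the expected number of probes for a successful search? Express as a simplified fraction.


Computing expected probes:
alpha = 26/86
= 1 + alpha/2
= 1 + 26/(2*86)
= (2*86 + 26) / (2*86)
= 198/172 = 99/86


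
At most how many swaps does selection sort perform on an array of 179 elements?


Each of the 178 passes places one element in its final position.
Pass 1: swap minimum into position 0
Pass 2: swap minimum of remaining into position 1
...
Pass 178: last two elements, one swap
Maximum swaps = 179 - 1 = 178


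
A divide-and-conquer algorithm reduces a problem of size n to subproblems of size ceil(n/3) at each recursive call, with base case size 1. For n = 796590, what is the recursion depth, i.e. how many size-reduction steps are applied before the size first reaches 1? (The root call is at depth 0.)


Each step divides the size by 3 (rounding up); after k steps the size is ceil(n/3^k), which equals 1 exactly when 3^k >= n.
So the depth is the smallest k with 3^k >= 796590, i.e. ceil(log_3(796590)).
3^12 = 531441 < 796590 <= 1594323 = 3^13
Recursion depth = 13


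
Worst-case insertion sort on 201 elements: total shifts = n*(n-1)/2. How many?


Sum of shifts = 1 + 2 + 3 + ... + 200
= 201 * 200 / 2
= 40200 / 2
= 20100


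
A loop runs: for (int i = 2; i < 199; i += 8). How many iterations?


Loop starts at i = 2, increments by 8, stops when i >= 199.
Number of iterations = ceil((199 - 2) / 8)
= ceil(197 / 8)
= 25


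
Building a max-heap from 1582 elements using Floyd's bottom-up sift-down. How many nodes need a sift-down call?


In a heap of 1582 elements (0-indexed array):
  Last element index: 1581
  Parent of last element: floor((1581 - 1) / 2) = 790
  Internal nodes: indices 0 to 790
  Count = floor(1582/2) = 791


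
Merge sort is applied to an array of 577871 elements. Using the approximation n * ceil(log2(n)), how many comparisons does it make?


Merge sort divides the array into halves recursively.
Number of levels = ceil(log2(577871)) = 20
At each level, approximately n = 577871 comparisons are needed for merging.
Total comparisons ~ n * ceil(log2(n)) = 577871 * 20 = 11557420


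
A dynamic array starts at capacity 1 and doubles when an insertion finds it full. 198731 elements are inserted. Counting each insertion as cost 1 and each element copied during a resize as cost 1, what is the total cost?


n = 198731
Insertion costs: 198731
Resizes copy 1, 2, 4, ... up to the largest power of 2 that is <= n-1 = 198730, i.e. 131072.
Copy costs = 1 + 2 + 4 + 8 + 16 + 32 + 64 + 128 + 256 + 512 + 1024 + 2048 + 4096 + 8192 + 16384 + 32768 + 65536 + 131072 = 262143
Total = 198731 + 262143 = 460874


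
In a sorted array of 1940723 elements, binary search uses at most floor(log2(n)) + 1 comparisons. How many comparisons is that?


Halving sequence: 1940723 -> 970361 -> 485180 -> 242590 -> 121295 -> 60647 -> 30323 -> 15161 -> 7580 -> 3790 -> 1895 -> 947 -> 473 -> 236 -> 118 -> 59 -> 29 -> 14 -> 7 -> 3 -> 1
Number of halvings = 20
Max comparisons = 20 + 1 = 21


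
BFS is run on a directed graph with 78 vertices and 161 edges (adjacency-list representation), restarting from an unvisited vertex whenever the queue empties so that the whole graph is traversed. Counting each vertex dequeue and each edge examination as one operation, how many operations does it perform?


A full BFS traversal dequeues each vertex exactly once and examines each directed edge exactly once.
V = 78 (vertex processing cost)
E = 161 (edge examination cost)
Total operations proportional to V + E = 78 + 161 = 239


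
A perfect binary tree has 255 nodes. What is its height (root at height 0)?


For a perfect binary tree of height h: n = 2^(h+1) - 1, so h = log2(n+1) - 1.
  n + 1 = 256 = 2^8
  log2(256) = 8
  height = 8 - 1 = 7


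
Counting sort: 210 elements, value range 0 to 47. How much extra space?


n = 210 (output array)
k = 48 (count array for 48 distinct values)
Extra space = 210 + 48 = 258


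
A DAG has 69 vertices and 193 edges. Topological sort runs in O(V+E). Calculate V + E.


V = 69 (vertex processing)
E = 193 (edge processing)
V + E = 69 + 193 = 262


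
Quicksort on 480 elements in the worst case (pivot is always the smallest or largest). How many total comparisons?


In the worst case, each partition step picks the worst pivot:
  Partition 1: 479 comparisons (n-1 elements to compare)
  Partition 2: 478 comparisons
  Partition 3: 477 comparisons
  Partition 4: 476 comparisons
  Partition 5: 475 comparisons
  ...
  Last partition: 0 comparisons
Total = (n-1) + (n-2) + ... + 1 + 0 = n*(n-1)/2
= 480*479/2 = 114960


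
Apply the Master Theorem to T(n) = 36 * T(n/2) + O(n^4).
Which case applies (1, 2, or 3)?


The Master Theorem: T(n) = a*T(n/b) + O(n^c)
  a = 36, b = 2, c = 4
log_b(a) = log_2(36) ~ 5.17
Compare b^c with a: 2^4 = 16 < 36, so c < log_b(a).
Since c < log_b(a), Case 1 applies.
T(n) = O(n^(log_2 36)) ~ O(n^5.17)
Master Theorem case = 1


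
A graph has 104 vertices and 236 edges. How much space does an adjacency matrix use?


Adjacency matrix: V x V grid of entries
Space = V^2 = 104^2 = 104 * 104 = 10816


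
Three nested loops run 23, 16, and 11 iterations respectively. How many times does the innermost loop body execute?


Loop 1 (outermost): 23 iterations
Loop 2 (middle): 16 iterations per outer
Loop 3 (innermost): 11 iterations per middle
Total = 23 * 16 * 11 = 4048


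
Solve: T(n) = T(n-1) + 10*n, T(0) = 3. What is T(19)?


Expanding the recurrence:
T(19) = T(18) + 10*19
       = T(17) + 10*18 + 10*19
       ...
       = T(0) + 10*(1 + 2 + ... + 19)
       = 3 + 10 * 19*20/2
       = 3 + 10 * 190
       = 3 + 1900 = 1903


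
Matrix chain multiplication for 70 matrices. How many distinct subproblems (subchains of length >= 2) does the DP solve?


Subproblems are indexed by (i, j) where i < j.
Number of such pairs = n*(n-1)/2
= 70 * 69 / 2
= 2415


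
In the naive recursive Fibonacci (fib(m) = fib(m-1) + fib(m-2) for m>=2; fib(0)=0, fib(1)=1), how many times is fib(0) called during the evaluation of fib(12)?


Let N(m) = number of times fib(m) is called while evaluating fib(12).
N(12) = 1 (the initial call).
N(11) = 1 (only fib(12) calls it).
For 1 <= m <= 10: fib(m) is called by fib(m+1) and fib(m+2), so
  N(m) = N(m+1) + N(m+2).
fib(0) is called only by fib(2), so N(0) = N(2).
Walk down from m=12:
  N(12)=1, N(11)=1, N(10)=2, N(9)=3, N(8)=5, N(7)=8, N(6)=13, N(5)=21, N(4)=34, N(3)=55, N(2)=89, N(1)=144, N(0)=N(2)=89
N(0) = 89


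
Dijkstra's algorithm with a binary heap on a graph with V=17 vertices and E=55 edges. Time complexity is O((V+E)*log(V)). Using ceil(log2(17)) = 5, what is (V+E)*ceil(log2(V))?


Dijkstra with a binary heap: each vertex is extracted once, each edge may relax once.
Each heap operation costs O(log V).
V + E = 17 + 55 = 72
ceil(log2(17)) = 5 (since 2^4 = 16 < 17 <= 32 = 2^5)
Total heap work = (V+E) * ceil(log2(V)) = 72 * 5 = 360


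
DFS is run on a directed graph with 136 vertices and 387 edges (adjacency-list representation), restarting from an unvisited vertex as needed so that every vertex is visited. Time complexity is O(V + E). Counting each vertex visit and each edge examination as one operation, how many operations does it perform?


A full DFS traversal processes each vertex exactly once (push/pop on stack).
Each directed edge is examined once.
V = 136, E = 387
V + E = 523


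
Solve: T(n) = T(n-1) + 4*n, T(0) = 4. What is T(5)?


Expanding the recurrence:
T(5) = T(4) + 4*5
       = T(3) + 4*4 + 4*5
       ...
       = T(0) + 4*(1 + 2 + ... + 5)
       = 4 + 4 * 5*6/2
       = 4 + 4 * 15
       = 4 + 60 = 64


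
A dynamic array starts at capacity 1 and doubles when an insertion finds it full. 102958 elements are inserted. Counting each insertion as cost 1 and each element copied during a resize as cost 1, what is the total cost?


n = 102958
Insertion costs: 102958
Resizes copy 1, 2, 4, ... up to the largest power of 2 that is <= n-1 = 102957, i.e. 65536.
Copy costs = 1 + 2 + 4 + 8 + 16 + 32 + 64 + 128 + 256 + 512 + 1024 + 2048 + 4096 + 8192 + 16384 + 32768 + 65536 = 131071
Total = 102958 + 131071 = 234029


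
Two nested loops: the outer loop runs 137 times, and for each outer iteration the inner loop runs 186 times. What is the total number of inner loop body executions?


Outer loop: 137 iterations
Inner loop: 186 iterations per outer iteration
Total = 137 * 186 = 25482


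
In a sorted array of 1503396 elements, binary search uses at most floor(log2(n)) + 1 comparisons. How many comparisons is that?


Halving sequence: 1503396 -> 751698 -> 375849 -> 187924 -> 93962 -> 46981 -> 23490 -> 11745 -> 5872 -> 2936 -> 1468 -> 734 -> 367 -> 183 -> 91 -> 45 -> 22 -> 11 -> 5 -> 2 -> 1
Number of halvings = 20
Max comparisons = 20 + 1 = 21


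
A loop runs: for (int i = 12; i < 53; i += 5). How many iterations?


Loop starts at i = 12, increments by 5, stops when i >= 53.
Number of iterations = ceil((53 - 12) / 5)
= ceil(41 / 5)
= 9


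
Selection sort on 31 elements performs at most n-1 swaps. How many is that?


Each of the 30 passes places one element in its final position.
Pass 1: swap minimum into position 0
Pass 2: swap minimum of remaining into position 1
...
Pass 30: last two elements, one swap
Maximum swaps = 31 - 1 = 30


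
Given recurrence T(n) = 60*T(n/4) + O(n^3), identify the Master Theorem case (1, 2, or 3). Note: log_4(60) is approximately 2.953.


Master Theorem parameters: a=60, b=4, c=3
log_b(a) = 2.953
Compare b^c with a: 4^3 = 64 > 60, so c > log_b(a).
Comparing c=3 vs log_b(a)=2.953:
3 > 2.953 => Case 3
Result: T(n) = O(n^3)
Master Theorem case = 3


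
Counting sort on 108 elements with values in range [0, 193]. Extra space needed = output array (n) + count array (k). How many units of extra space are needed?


Output array size: 108 (to store sorted result)
Count array size: 194 (one slot per possible value, range 0 to 193)
Total extra space = 108 + 194 = 302


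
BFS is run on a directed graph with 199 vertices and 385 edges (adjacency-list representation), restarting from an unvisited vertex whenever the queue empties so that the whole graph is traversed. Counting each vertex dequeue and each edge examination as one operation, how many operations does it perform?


A full BFS traversal dequeues each vertex exactly once and examines each directed edge exactly once.
V = 199 (vertex processing cost)
E = 385 (edge examination cost)
Total operations proportional to V + E = 199 + 385 = 584


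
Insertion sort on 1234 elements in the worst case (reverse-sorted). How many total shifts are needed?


In the worst case (reverse-sorted), each element shifts past all previous:
  Element 1: 1 shifts
  Element 2: 2 shifts
  Element 3: 3 shifts
  Element 4: 4 shifts
  Element 5: 5 shifts
  ...
  Element 1233: 1233 shifts
Total = 1 + 2 + ... + 1233
= 1234*(1234-1)/2 = 760761


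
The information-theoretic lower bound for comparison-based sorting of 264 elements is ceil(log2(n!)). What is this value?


A binary decision tree of height h has at most 2^h leaves and needs at least n! of them, so h >= ceil(log2(n!)).
264! is far too large to multiply out, so use Stirling's series:
  ln(n!) ~ n ln n - n + (1/2) ln(2 pi n) + 1/(12n)  (error below 1/(360 n^3), negligible here)
  ln(264) = 5.5759491
  n ln n = 264 * 5.5759491 = 1472.0506
  (1/2) ln(2 pi * 264) = (1/2) ln(1658.7609) = 3.7069
  1/(12*264) = 0.0003
  ln(264!) ~ 1472.0506 - 264 + 3.7069 + 0.0003 = 1211.7578
Convert to base 2: log2(264!) = 1211.7578 / ln 2 = 1211.7578 / 0.69314718 = 1748.1970
ceil(1748.1970) = 1749


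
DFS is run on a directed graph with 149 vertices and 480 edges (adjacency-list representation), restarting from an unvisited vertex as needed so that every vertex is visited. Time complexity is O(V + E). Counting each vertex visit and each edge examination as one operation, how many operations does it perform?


A full DFS traversal processes each vertex exactly once (push/pop on stack).
Each directed edge is examined once.
V = 149, E = 480
V + E = 629


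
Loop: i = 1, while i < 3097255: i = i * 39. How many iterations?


i multiplies by 39 each step:
i = 1 -> 39 -> 1521 -> 59319 -> 2313441 -> 90224199 (stop)
Iterations = ceil(log_39(3097255)) = 5


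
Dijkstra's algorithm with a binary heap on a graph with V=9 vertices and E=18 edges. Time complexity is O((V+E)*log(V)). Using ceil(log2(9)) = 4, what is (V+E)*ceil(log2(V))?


Dijkstra with a binary heap: each vertex is extracted once, each edge may relax once.
Each heap operation costs O(log V).
V + E = 9 + 18 = 27
ceil(log2(9)) = 4 (since 2^3 = 8 < 9 <= 16 = 2^4)
Total heap work = (V+E) * ceil(log2(V)) = 27 * 4 = 108


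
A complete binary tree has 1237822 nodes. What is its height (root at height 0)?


In a complete binary tree, level k holds nodes 2^k .. 2^(k+1)-1 (1-indexed).
Height = floor(log2(n)) = floor(log2(1237822)) = 20
Check: 2^20 = 1048576 <= 1237822 < 2097152 = 2^21


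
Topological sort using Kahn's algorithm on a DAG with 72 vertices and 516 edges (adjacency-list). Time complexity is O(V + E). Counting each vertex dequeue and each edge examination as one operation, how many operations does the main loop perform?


Kahn's algorithm:
  1. Compute in-degrees: O(V + E)
  2. Process queue: each vertex dequeued once (O(V))
     each edge examined once (O(E))
Total = V + E = 72 + 516 = 588


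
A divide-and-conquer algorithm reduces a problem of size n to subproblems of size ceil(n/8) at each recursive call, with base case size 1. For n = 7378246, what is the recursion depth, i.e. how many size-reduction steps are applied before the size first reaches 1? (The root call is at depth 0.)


Each step divides the size by 8 (rounding up); after k steps the size is ceil(n/8^k), which equals 1 exactly when 8^k >= n.
So the depth is the smallest k with 8^k >= 7378246, i.e. ceil(log_8(7378246)).
8^7 = 2097152 < 7378246 <= 16777216 = 8^8
Recursion depth = 8


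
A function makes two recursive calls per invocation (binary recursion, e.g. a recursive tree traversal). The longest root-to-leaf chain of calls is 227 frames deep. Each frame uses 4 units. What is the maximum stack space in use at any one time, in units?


Binary recursion: the two calls run one after the other, so only one root-to-leaf chain of frames is on the stack at a time.
Maximum depth (longest chain) = 227 frames
Each frame = 4 units
Max stack space = 227 * 4 = 908


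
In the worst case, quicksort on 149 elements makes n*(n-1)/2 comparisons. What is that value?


Sum of comparisons per partition:
148 + 147 + ... + 1 + 0
= 149 * (149 - 1) / 2
= 149 * 148 / 2
= 11026


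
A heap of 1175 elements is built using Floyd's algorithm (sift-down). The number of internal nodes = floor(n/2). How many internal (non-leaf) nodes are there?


Leaf nodes occupy roughly half the array.
Sift-down is called for each internal node, starting from the last one.
Internal nodes = floor(n/2) = floor(1175/2) = 587


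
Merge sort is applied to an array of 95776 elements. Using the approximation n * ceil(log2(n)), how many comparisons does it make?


Merge sort divides the array into halves recursively.
Number of levels = ceil(log2(95776)) = 17
At each level, approximately n = 95776 comparisons are needed for merging.
Total comparisons ~ n * ceil(log2(n)) = 95776 * 17 = 1628192


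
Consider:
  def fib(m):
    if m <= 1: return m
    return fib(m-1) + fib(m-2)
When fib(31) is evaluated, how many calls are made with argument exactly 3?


Let N(m) = number of times fib(m) is called while evaluating fib(31).
N(31) = 1 (the initial call).
N(30) = 1 (only fib(31) calls it).
For 1 <= m <= 29: fib(m) is called by fib(m+1) and fib(m+2), so
  N(m) = N(m+1) + N(m+2).
fib(0) is called only by fib(2), so N(0) = N(2).
Walk down from m=31:
  N(31)=1, N(30)=1, N(29)=2, N(28)=3, N(27)=5, N(26)=8, N(25)=13, N(24)=21, N(23)=34, N(22)=55, N(21)=89, N(20)=144, N(19)=233, N(18)=377, N(17)=610, N(16)=987, N(15)=1597, N(14)=2584, N(13)=4181, N(12)=6765, N(11)=10946, N(10)=17711, N(9)=28657, N(8)=46368, N(7)=75025, N(6)=121393, N(5)=196418, N(4)=317811, N(3)=514229
N(3) = 514229


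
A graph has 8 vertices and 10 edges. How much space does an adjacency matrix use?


Adjacency matrix: V x V grid of entries
Space = V^2 = 8^2 = 8 * 8 = 64


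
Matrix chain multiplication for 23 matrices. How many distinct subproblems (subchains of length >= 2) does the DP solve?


Subproblems are indexed by (i, j) where i < j.
Number of such pairs = n*(n-1)/2
= 23 * 22 / 2
= 253


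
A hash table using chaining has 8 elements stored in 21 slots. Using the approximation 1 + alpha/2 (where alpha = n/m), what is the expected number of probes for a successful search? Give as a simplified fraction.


Load factor alpha = n/m = 8/21
Expected probes = 1 + alpha/2 = 1 + 8/(2*21)
= 1 + 8/42
= 42/42 + 8/42
= 50/42
Simplify: 25/21


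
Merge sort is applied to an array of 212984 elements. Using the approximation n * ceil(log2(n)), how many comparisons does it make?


Merge sort divides the array into halves recursively.
Number of levels = ceil(log2(212984)) = 18
At each level, approximately n = 212984 comparisons are needed for merging.
Total comparisons ~ n * ceil(log2(n)) = 212984 * 18 = 3833712
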